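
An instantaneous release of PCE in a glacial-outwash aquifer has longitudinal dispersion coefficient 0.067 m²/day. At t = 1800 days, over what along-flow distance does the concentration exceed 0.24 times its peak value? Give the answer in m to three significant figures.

52.5 m

The plume is Gaussian with σ = √(2Dt) = √(2 × 0.067 × 1800) = 15.53 m.
C/C_peak = exp(−Δx²/(2σ²)) = 0.24 ⇒ Δx = σ·√(−2 ln 0.24) = 15.53 × 1.689 = 26.23 m.
Width = 2Δx = 52.5 m.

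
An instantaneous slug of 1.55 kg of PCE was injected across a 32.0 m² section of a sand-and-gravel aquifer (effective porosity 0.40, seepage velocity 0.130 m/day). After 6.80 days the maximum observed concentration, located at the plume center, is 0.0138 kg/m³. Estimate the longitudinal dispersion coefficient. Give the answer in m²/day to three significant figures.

0.901 m²/day

At the plume center C_max = M/(n_e·A·√(4πDt)), so D = M²/(4πt·(n_e·A·C_max)²).
n_e·A·C_max = 0.40 × 32.0 × 0.0138 = 0.1766 kg/m.
D = 1.55²/(4π × 6.80 × 0.1766²) = 0.901 m²/day.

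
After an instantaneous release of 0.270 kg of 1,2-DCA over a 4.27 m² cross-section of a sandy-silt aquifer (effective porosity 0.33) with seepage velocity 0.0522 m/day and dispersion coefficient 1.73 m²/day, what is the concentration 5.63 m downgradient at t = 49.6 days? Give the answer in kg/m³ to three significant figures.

0.00568 kg/m³

For an instantaneous plane source, C(x,t) = M/(n_e·A·√(4πDt)) · exp(−(x−vt)²/(4Dt)), with n_e·A the pore (flow) area.
Plume center vt = 0.0522 × 49.6 = 2.58912 m, so the well at 5.63 m is 3.04088 m downgradient of the peak.
√(4πDt) = 32.84 m, giving peak height M/(n_e·A·√(4πDt)) = 0.270/(0.33 × 4.27 × 32.84) = 0.005835 kg/m³.
(x−vt)²/(4Dt) = (3.04088)²/(4 × 1.73 × 49.6) = 0.02694; exp(−0.02694) = 0.9734.
C = 0.005835 × 0.9734 = 0.00568 kg/m³.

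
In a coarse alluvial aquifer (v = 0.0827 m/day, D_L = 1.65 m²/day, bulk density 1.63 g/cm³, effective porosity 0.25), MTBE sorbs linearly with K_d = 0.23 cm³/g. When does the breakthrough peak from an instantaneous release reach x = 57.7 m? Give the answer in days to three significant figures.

Retardation factor R = 1 + ρ_b·K_d/n = 1 + 1.63 × 0.23/0.25 = 2.500.
Sorption retards both mechanisms: v_R = v/R = 0.03308 m/day, D_R = D/R = 0.6600 m²/day.
Peak time from v_R²t² + 2D_R t − x² = 0: t = (√(D_R² + v_R²x²) − D_R)/v_R².
√(D_R² + v_R²x²) = √(0.6600² + 0.03308² × 57.7²) = 2.020; v_R² = 0.001094.
t = (2.020 − 0.6600)/0.001094 = 1240 days.

1240 days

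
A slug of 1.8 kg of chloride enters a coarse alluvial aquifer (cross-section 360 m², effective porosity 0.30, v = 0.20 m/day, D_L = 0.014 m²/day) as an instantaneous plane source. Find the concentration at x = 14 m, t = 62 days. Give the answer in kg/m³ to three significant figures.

For an instantaneous plane source, C(x,t) = M/(n_e·A·√(4πDt)) · exp(−(x−vt)²/(4Dt)), with n_e·A the pore (flow) area.
Plume center vt = 0.20 × 62 = 12.4 m, so the well at 14 m is 1.6 m downgradient of the peak.
√(4πDt) = 3.303 m, giving peak height M/(n_e·A·√(4πDt)) = 1.8/(0.30 × 360 × 3.303) = 0.005046 kg/m³.
(x−vt)²/(4Dt) = (1.6)²/(4 × 0.014 × 62) = 0.7373; exp(−0.7373) = 0.4784.
C = 0.005046 × 0.4784 = 0.00241 kg/m³.

0.00241 kg/m³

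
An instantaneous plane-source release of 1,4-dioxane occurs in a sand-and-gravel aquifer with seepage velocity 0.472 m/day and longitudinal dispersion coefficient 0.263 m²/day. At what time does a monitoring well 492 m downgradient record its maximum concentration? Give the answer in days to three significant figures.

For the 1D instantaneous-source solution, setting ∂C/∂t = 0 at fixed x gives v²t² + 2Dt − x² = 0, so t = (√(D² + v²x²) − D)/v².
√(D² + v²x²) = √(0.263² + 0.472² × 492²) = 232.2; v² = 0.222784.
t = (232.2 − 0.263)/0.222784 = 1040 days (vs. the pure-advection estimate x/v = 1040 d).

1040 days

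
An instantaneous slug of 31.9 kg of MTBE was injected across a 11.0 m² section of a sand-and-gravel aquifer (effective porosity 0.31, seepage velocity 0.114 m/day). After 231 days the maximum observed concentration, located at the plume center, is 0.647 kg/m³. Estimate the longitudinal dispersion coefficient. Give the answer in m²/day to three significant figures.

0.0720 m²/day

At the plume center C_max = M/(n_e·A·√(4πDt)), so D = M²/(4πt·(n_e·A·C_max)²).
n_e·A·C_max = 0.31 × 11.0 × 0.647 = 2.206 kg/m.
D = 31.9²/(4π × 231 × 2.206²) = 0.0720 m²/day.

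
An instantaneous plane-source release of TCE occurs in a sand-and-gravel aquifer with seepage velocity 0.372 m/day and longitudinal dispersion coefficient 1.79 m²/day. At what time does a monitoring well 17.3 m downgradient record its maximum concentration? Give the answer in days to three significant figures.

35.3 days

For the 1D instantaneous-source solution, setting ∂C/∂t = 0 at fixed x gives v²t² + 2Dt − x² = 0, so t = (√(D² + v²x²) − D)/v².
√(D² + v²x²) = √(1.79² + 0.372² × 17.3²) = 6.680; v² = 0.138384.
t = (6.680 − 1.79)/0.138384 = 35.3 days (vs. the pure-advection estimate x/v = 46.5 d).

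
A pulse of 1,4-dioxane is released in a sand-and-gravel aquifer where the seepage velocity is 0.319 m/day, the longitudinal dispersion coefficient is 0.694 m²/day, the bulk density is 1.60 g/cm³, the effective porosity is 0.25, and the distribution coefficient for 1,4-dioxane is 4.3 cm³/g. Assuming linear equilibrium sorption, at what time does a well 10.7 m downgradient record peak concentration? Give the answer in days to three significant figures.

Retardation factor R = 1 + ρ_b·K_d/n = 1 + 1.60 × 4.3/0.25 = 28.52.
Sorption retards both mechanisms: v_R = v/R = 0.01119 m/day, D_R = D/R = 0.02433 m²/day.
Peak time from v_R²t² + 2D_R t − x² = 0: t = (√(D_R² + v_R²x²) − D_R)/v_R².
√(D_R² + v_R²x²) = √(0.02433² + 0.01119² × 10.7²) = 0.1222; v_R² = 0.0001252.
t = (0.1222 − 0.02433)/0.0001252 = 782 days.

782 days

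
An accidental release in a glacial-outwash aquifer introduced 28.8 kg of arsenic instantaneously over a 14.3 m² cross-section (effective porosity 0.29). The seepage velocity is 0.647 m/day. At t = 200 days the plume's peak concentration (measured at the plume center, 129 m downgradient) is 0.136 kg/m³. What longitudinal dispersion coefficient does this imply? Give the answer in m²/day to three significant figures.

1.04 m²/day

At the plume center C_max = M/(n_e·A·√(4πDt)), so D = M²/(4πt·(n_e·A·C_max)²).
n_e·A·C_max = 0.29 × 14.3 × 0.136 = 0.5640 kg/m.
D = 28.8²/(4π × 200 × 0.5640²) = 1.04 m²/day.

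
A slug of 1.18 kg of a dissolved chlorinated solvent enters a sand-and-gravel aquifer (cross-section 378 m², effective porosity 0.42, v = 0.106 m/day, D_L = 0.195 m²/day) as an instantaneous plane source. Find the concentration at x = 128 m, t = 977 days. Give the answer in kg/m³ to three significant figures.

6.94e-05 kg/m³

For an instantaneous plane source, C(x,t) = M/(n_e·A·√(4πDt)) · exp(−(x−vt)²/(4Dt)), with n_e·A the pore (flow) area.
Plume center vt = 0.106 × 977 = 103.562 m, so the well at 128 m is 24.438 m downgradient of the peak.
√(4πDt) = 48.93 m, giving peak height M/(n_e·A·√(4πDt)) = 1.18/(0.42 × 378 × 48.93) = 0.0001519 kg/m³.
(x−vt)²/(4Dt) = (24.438)²/(4 × 0.195 × 977) = 0.7837; exp(−0.7837) = 0.4567.
C = 0.0001519 × 0.4567 = 6.94e-05 kg/m³.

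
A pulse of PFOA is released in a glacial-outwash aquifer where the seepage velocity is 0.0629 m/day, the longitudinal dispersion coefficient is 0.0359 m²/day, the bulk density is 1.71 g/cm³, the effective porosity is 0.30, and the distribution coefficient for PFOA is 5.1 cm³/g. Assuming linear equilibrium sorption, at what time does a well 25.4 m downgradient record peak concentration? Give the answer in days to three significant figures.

11900 days

Retardation factor R = 1 + ρ_b·K_d/n = 1 + 1.71 × 5.1/0.30 = 30.07.
Sorption retards both mechanisms: v_R = v/R = 0.002092 m/day, D_R = D/R = 0.001194 m²/day.
Peak time from v_R²t² + 2D_R t − x² = 0: t = (√(D_R² + v_R²x²) − D_R)/v_R².
√(D_R² + v_R²x²) = √(0.001194² + 0.002092² × 25.4²) = 0.05315; v_R² = 4.376e-06.
t = (0.05315 − 0.001194)/4.376e-06 = 11900 days.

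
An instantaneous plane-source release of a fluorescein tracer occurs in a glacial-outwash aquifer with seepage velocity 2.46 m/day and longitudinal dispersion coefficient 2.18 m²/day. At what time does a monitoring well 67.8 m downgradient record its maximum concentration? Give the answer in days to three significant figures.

27.2 days

For the 1D instantaneous-source solution, setting ∂C/∂t = 0 at fixed x gives v²t² + 2Dt − x² = 0, so t = (√(D² + v²x²) − D)/v².
√(D² + v²x²) = √(2.18² + 2.46² × 67.8²) = 166.8; v² = 6.0516.
t = (166.8 − 2.18)/6.0516 = 27.2 days (vs. the pure-advection estimate x/v = 27.6 d).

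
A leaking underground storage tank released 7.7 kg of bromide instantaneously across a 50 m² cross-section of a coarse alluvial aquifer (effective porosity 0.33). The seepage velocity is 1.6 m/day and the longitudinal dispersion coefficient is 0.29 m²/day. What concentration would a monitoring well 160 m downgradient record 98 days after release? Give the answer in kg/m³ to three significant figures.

For an instantaneous plane source, C(x,t) = M/(n_e·A·√(4πDt)) · exp(−(x−vt)²/(4Dt)), with n_e·A the pore (flow) area.
Plume center vt = 1.6 × 98 = 156.8 m, so the well at 160 m is 3.2 m downgradient of the peak.
√(4πDt) = 18.90 m, giving peak height M/(n_e·A·√(4πDt)) = 7.7/(0.33 × 50 × 18.90) = 0.02469 kg/m³.
(x−vt)²/(4Dt) = (3.2)²/(4 × 0.29 × 98) = 0.09008; exp(−0.09008) = 0.9139.
C = 0.02469 × 0.9139 = 0.0226 kg/m³.

0.0226 kg/m³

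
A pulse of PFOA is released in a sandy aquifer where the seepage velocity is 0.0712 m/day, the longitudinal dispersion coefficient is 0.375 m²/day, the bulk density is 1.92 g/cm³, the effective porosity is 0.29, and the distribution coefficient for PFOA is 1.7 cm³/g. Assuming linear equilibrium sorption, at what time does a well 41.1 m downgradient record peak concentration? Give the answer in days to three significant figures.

6230 days

Retardation factor R = 1 + ρ_b·K_d/n = 1 + 1.92 × 1.7/0.29 = 12.26.
Sorption retards both mechanisms: v_R = v/R = 0.005808 m/day, D_R = D/R = 0.03059 m²/day.
Peak time from v_R²t² + 2D_R t − x² = 0: t = (√(D_R² + v_R²x²) − D_R)/v_R².
√(D_R² + v_R²x²) = √(0.03059² + 0.005808² × 41.1²) = 0.2407; v_R² = 3.373e-05.
t = (0.2407 − 0.03059)/3.373e-05 = 6230 days.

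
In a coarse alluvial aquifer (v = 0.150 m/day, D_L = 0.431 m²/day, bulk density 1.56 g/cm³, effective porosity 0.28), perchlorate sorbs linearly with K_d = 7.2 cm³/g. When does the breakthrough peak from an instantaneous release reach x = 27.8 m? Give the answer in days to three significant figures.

Retardation factor R = 1 + ρ_b·K_d/n = 1 + 1.56 × 7.2/0.28 = 41.11.
Sorption retards both mechanisms: v_R = v/R = 0.003649 m/day, D_R = D/R = 0.01048 m²/day.
Peak time from v_R²t² + 2D_R t − x² = 0: t = (√(D_R² + v_R²x²) − D_R)/v_R².
√(D_R² + v_R²x²) = √(0.01048² + 0.003649² × 27.8²) = 0.1020; v_R² = 1.332e-05.
t = (0.1020 − 0.01048)/1.332e-05 = 6870 days.

6870 days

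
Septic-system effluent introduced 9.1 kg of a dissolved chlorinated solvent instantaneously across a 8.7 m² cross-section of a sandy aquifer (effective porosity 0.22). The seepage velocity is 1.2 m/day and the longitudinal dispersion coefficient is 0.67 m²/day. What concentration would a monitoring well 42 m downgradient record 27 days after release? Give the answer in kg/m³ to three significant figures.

For an instantaneous plane source, C(x,t) = M/(n_e·A·√(4πDt)) · exp(−(x−vt)²/(4Dt)), with n_e·A the pore (flow) area.
Plume center vt = 1.2 × 27 = 32.4 m, so the well at 42 m is 9.6 m downgradient of the peak.
√(4πDt) = 15.08 m, giving peak height M/(n_e·A·√(4πDt)) = 9.1/(0.22 × 8.7 × 15.08) = 0.3153 kg/m³.
(x−vt)²/(4Dt) = (9.6)²/(4 × 0.67 × 27) = 1.274; exp(−1.274) = 0.2797.
C = 0.3153 × 0.2797 = 0.0882 kg/m³.

0.0882 kg/m³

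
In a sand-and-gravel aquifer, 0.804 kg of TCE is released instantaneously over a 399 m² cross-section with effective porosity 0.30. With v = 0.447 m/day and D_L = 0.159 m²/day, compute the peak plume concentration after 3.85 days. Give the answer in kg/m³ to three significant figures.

The peak of an instantaneous 1D plume sits at x = vt; there the Gaussian factor is 1 and C_max = M/(n_e·A·√(4πDt)), where n_e·A is the pore area the mass is dissolved in.
√(4πDt) = √(4π × 0.159 × 3.85) = 2.774 m, so C_max = 0.804/(0.30 × 399 × 2.774) = 0.00242 kg/m³.

0.00242 kg/m³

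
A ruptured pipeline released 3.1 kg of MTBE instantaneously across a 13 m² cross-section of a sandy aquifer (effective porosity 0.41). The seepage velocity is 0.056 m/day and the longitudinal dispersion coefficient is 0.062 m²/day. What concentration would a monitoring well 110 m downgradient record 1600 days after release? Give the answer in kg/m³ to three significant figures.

0.00577 kg/m³

For an instantaneous plane source, C(x,t) = M/(n_e·A·√(4πDt)) · exp(−(x−vt)²/(4Dt)), with n_e·A the pore (flow) area.
Plume center vt = 0.056 × 1600 = 89.6 m, so the well at 110 m is 20.4 m downgradient of the peak.
√(4πDt) = 35.31 m, giving peak height M/(n_e·A·√(4πDt)) = 3.1/(0.41 × 13 × 35.31) = 0.01647 kg/m³.
(x−vt)²/(4Dt) = (20.4)²/(4 × 0.062 × 1600) = 1.049; exp(−1.049) = 0.3503.
C = 0.01647 × 0.3503 = 0.00577 kg/m³.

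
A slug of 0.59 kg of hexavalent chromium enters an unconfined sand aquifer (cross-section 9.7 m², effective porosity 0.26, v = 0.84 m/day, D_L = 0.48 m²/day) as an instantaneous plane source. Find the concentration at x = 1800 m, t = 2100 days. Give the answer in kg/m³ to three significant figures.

0.00151 kg/m³

For an instantaneous plane source, C(x,t) = M/(n_e·A·√(4πDt)) · exp(−(x−vt)²/(4Dt)), with n_e·A the pore (flow) area.
Plume center vt = 0.84 × 2100 = 1764 m, so the well at 1800 m is 36 m downgradient of the peak.
√(4πDt) = 112.5 m, giving peak height M/(n_e·A·√(4πDt)) = 0.59/(0.26 × 9.7 × 112.5) = 0.002079 kg/m³.
(x−vt)²/(4Dt) = (36)²/(4 × 0.48 × 2100) = 0.3214; exp(−0.3214) = 0.7251.
C = 0.002079 × 0.7251 = 0.00151 kg/m³.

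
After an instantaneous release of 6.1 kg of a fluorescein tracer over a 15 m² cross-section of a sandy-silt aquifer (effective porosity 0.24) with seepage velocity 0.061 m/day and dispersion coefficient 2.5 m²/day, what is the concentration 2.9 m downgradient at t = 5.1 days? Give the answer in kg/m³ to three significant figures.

For an instantaneous plane source, C(x,t) = M/(n_e·A·√(4πDt)) · exp(−(x−vt)²/(4Dt)), with n_e·A the pore (flow) area.
Plume center vt = 0.061 × 5.1 = 0.3111 m, so the well at 2.9 m is 2.5889 m downgradient of the peak.
√(4πDt) = 12.66 m, giving peak height M/(n_e·A·√(4πDt)) = 6.1/(0.24 × 15 × 12.66) = 0.1338 kg/m³.
(x−vt)²/(4Dt) = (2.5889)²/(4 × 2.5 × 5.1) = 0.1314; exp(−0.1314) = 0.8769.
C = 0.1338 × 0.8769 = 0.117 kg/m³.

0.117 kg/m³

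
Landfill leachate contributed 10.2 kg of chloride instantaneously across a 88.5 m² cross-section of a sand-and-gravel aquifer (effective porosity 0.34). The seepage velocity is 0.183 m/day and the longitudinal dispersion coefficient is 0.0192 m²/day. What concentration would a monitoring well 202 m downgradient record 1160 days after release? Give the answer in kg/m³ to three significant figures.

For an instantaneous plane source, C(x,t) = M/(n_e·A·√(4πDt)) · exp(−(x−vt)²/(4Dt)), with n_e·A the pore (flow) area.
Plume center vt = 0.183 × 1160 = 212.28 m, so the well at 202 m is 10.28 m upgradient of the peak.
√(4πDt) = 16.73 m, giving peak height M/(n_e·A·√(4πDt)) = 10.2/(0.34 × 88.5 × 16.73) = 0.02026 kg/m³.
(x−vt)²/(4Dt) = (-10.28)²/(4 × 0.0192 × 1160) = 1.186; exp(−1.186) = 0.3054.
C = 0.02026 × 0.3054 = 0.00619 kg/m³.

0.00619 kg/m³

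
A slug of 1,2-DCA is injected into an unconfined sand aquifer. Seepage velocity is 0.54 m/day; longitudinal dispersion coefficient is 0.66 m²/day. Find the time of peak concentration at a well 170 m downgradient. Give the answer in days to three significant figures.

313 days

For the 1D instantaneous-source solution, setting ∂C/∂t = 0 at fixed x gives v²t² + 2Dt − x² = 0, so t = (√(D² + v²x²) − D)/v².
√(D² + v²x²) = √(0.66² + 0.54² × 170²) = 91.80; v² = 0.2916.
t = (91.80 − 0.66)/0.2916 = 313 days (vs. the pure-advection estimate x/v = 315 d).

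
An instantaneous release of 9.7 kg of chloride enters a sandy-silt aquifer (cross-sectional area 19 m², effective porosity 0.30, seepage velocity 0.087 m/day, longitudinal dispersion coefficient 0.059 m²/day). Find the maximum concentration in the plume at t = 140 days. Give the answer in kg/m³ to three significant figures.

0.167 kg/m³

The peak of an instantaneous 1D plume sits at x = vt; there the Gaussian factor is 1 and C_max = M/(n_e·A·√(4πDt)), where n_e·A is the pore area the mass is dissolved in.
√(4πDt) = √(4π × 0.059 × 140) = 10.19 m, so C_max = 9.7/(0.30 × 19 × 10.19) = 0.167 kg/m³.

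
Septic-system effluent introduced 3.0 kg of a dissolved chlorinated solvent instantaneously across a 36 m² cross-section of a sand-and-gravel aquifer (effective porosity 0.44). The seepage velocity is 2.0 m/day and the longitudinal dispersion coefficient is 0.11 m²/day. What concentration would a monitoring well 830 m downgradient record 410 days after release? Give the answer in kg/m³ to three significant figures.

For an instantaneous plane source, C(x,t) = M/(n_e·A·√(4πDt)) · exp(−(x−vt)²/(4Dt)), with n_e·A the pore (flow) area.
Plume center vt = 2.0 × 410 = 820 m, so the well at 830 m is 10 m downgradient of the peak.
√(4πDt) = 23.81 m, giving peak height M/(n_e·A·√(4πDt)) = 3.0/(0.44 × 36 × 23.81) = 0.007954 kg/m³.
(x−vt)²/(4Dt) = (10)²/(4 × 0.11 × 410) = 0.5543; exp(−0.5543) = 0.5745.
C = 0.007954 × 0.5745 = 0.00457 kg/m³.

0.00457 kg/m³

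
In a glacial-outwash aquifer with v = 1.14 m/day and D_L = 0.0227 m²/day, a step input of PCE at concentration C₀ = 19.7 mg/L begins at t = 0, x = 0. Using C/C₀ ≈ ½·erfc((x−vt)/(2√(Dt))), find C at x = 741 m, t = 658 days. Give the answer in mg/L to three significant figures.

18.8 mg/L

For a continuous step input, C/C₀ ≈ ½·erfc((x−vt)/(2√(Dt))).
vt = 1.14 × 658 = 750.12 m and 2√(Dt) = 2√(0.0227 × 658) = 7.730 m.
Argument (x−vt)/(2√(Dt)) = (741 − 750.12)/7.730 = -1.180; ½·erfc(-1.180) = 0.9524.
C = 19.7 × 0.9524 = 18.8 mg/L.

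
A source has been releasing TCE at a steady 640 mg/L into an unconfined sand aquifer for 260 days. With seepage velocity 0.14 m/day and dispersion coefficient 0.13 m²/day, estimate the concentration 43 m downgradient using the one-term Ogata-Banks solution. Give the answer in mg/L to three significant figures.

135 mg/L

For a continuous step input, C/C₀ ≈ ½·erfc((x−vt)/(2√(Dt))).
vt = 0.14 × 260 = 36.4 m and 2√(Dt) = 2√(0.13 × 260) = 11.63 m.
Argument (x−vt)/(2√(Dt)) = (43 − 36.4)/11.63 = 0.5675; ½·erfc(0.5675) = 0.2111.
C = 640 × 0.2111 = 135 mg/L.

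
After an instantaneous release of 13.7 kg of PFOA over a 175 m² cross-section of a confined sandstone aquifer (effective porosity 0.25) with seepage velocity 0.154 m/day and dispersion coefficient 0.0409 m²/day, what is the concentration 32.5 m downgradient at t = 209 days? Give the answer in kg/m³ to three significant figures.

0.0301 kg/m³

For an instantaneous plane source, C(x,t) = M/(n_e·A·√(4πDt)) · exp(−(x−vt)²/(4Dt)), with n_e·A the pore (flow) area.
Plume center vt = 0.154 × 209 = 32.186 m, so the well at 32.5 m is 0.314 m downgradient of the peak.
√(4πDt) = 10.36 m, giving peak height M/(n_e·A·√(4πDt)) = 13.7/(0.25 × 175 × 10.36) = 0.03023 kg/m³.
(x−vt)²/(4Dt) = (0.314)²/(4 × 0.0409 × 209) = 0.002884; exp(−0.002884) = 0.9971.
C = 0.03023 × 0.9971 = 0.0301 kg/m³.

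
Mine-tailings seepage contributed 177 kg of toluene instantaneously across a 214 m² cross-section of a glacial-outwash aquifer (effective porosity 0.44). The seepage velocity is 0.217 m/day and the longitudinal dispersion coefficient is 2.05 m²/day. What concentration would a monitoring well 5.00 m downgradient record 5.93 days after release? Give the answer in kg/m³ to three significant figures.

For an instantaneous plane source, C(x,t) = M/(n_e·A·√(4πDt)) · exp(−(x−vt)²/(4Dt)), with n_e·A the pore (flow) area.
Plume center vt = 0.217 × 5.93 = 1.28681 m, so the well at 5.00 m is 3.71319 m downgradient of the peak.
√(4πDt) = 12.36 m, giving peak height M/(n_e·A·√(4πDt)) = 177/(0.44 × 214 × 12.36) = 0.1521 kg/m³.
(x−vt)²/(4Dt) = (3.71319)²/(4 × 2.05 × 5.93) = 0.2835; exp(−0.2835) = 0.7531.
C = 0.1521 × 0.7531 = 0.115 kg/m³.

0.115 kg/m³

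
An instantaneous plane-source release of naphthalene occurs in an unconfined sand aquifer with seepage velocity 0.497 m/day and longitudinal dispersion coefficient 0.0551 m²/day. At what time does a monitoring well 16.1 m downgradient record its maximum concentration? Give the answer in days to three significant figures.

32.2 days

For the 1D instantaneous-source solution, setting ∂C/∂t = 0 at fixed x gives v²t² + 2Dt − x² = 0, so t = (√(D² + v²x²) − D)/v².
√(D² + v²x²) = √(0.0551² + 0.497² × 16.1²) = 8.002; v² = 0.247009.
t = (8.002 − 0.0551)/0.247009 = 32.2 days (vs. the pure-advection estimate x/v = 32.4 d).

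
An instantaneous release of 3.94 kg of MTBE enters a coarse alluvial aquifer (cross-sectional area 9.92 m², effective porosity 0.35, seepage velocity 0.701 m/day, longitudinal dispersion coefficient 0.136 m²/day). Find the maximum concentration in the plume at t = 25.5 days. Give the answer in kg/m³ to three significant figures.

The peak of an instantaneous 1D plume sits at x = vt; there the Gaussian factor is 1 and C_max = M/(n_e·A·√(4πDt)), where n_e·A is the pore area the mass is dissolved in.
√(4πDt) = √(4π × 0.136 × 25.5) = 6.602 m, so C_max = 3.94/(0.35 × 9.92 × 6.602) = 0.172 kg/m³.

0.172 kg/m³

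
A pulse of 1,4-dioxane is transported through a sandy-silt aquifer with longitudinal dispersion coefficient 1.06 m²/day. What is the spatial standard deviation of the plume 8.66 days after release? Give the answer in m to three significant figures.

4.28 m

Dispersive spreading gives a Gaussian with σ² = 2Dt; advection only shifts the center.
σ = √(2 × 1.06 × 8.66) = 4.28 m.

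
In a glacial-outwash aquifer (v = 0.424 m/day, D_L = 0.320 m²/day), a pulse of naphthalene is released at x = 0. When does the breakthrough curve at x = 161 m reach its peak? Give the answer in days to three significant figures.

378 days

For the 1D instantaneous-source solution, setting ∂C/∂t = 0 at fixed x gives v²t² + 2Dt − x² = 0, so t = (√(D² + v²x²) − D)/v².
√(D² + v²x²) = √(0.320² + 0.424² × 161²) = 68.26; v² = 0.179776.
t = (68.26 − 0.320)/0.179776 = 378 days (vs. the pure-advection estimate x/v = 380 d).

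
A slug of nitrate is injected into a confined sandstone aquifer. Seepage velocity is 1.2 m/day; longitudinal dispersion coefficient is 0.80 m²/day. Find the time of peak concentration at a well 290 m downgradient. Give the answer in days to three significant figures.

241 days

For the 1D instantaneous-source solution, setting ∂C/∂t = 0 at fixed x gives v²t² + 2Dt − x² = 0, so t = (√(D² + v²x²) − D)/v².
√(D² + v²x²) = √(0.80² + 1.2² × 290²) = 348.0; v² = 1.44.
t = (348.0 − 0.80)/1.44 = 241 days (vs. the pure-advection estimate x/v = 242 d).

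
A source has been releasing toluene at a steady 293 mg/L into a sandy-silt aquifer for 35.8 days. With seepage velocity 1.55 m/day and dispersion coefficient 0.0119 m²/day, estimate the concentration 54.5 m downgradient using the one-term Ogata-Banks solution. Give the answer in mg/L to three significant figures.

For a continuous step input, C/C₀ ≈ ½·erfc((x−vt)/(2√(Dt))).
vt = 1.55 × 35.8 = 55.49 m and 2√(Dt) = 2√(0.0119 × 35.8) = 1.305 m.
Argument (x−vt)/(2√(Dt)) = (54.5 − 55.49)/1.305 = -0.7586; ½·erfc(-0.7586) = 0.8583.
C = 293 × 0.8583 = 251 mg/L.

251 mg/L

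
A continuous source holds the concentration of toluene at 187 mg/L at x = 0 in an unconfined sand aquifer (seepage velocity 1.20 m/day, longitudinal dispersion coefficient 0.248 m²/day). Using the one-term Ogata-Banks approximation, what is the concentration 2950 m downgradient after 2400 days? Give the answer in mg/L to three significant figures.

3.97 mg/L

For a continuous step input, C/C₀ ≈ ½·erfc((x−vt)/(2√(Dt))).
vt = 1.20 × 2400 = 2880 m and 2√(Dt) = 2√(0.248 × 2400) = 48.79 m.
Argument (x−vt)/(2√(Dt)) = (2950 − 2880)/48.79 = 1.435; ½·erfc(1.435) = 0.02121.
C = 187 × 0.02121 = 3.97 mg/L.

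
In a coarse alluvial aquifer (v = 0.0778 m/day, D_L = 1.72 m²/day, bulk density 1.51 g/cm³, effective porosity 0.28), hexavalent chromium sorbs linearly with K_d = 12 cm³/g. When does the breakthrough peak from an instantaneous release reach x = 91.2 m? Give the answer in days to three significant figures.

Retardation factor R = 1 + ρ_b·K_d/n = 1 + 1.51 × 12/0.28 = 65.71.
Sorption retards both mechanisms: v_R = v/R = 0.001184 m/day, D_R = D/R = 0.02618 m²/day.
Peak time from v_R²t² + 2D_R t − x² = 0: t = (√(D_R² + v_R²x²) − D_R)/v_R².
√(D_R² + v_R²x²) = √(0.02618² + 0.001184² × 91.2²) = 0.1111; v_R² = 1.402e-06.
t = (0.1111 − 0.02618)/1.402e-06 = 60600 days.

60600 days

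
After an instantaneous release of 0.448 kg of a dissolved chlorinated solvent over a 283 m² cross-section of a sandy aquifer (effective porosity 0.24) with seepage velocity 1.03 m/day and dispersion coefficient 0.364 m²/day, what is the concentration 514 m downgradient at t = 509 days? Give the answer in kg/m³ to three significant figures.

0.000119 kg/m³

For an instantaneous plane source, C(x,t) = M/(n_e·A·√(4πDt)) · exp(−(x−vt)²/(4Dt)), with n_e·A the pore (flow) area.
Plume center vt = 1.03 × 509 = 524.27 m, so the well at 514 m is 10.27 m upgradient of the peak.
√(4πDt) = 48.25 m, giving peak height M/(n_e·A·√(4πDt)) = 0.448/(0.24 × 283 × 48.25) = 0.0001367 kg/m³.
(x−vt)²/(4Dt) = (-10.27)²/(4 × 0.364 × 509) = 0.1423; exp(−0.1423) = 0.8674.
C = 0.0001367 × 0.8674 = 0.000119 kg/m³.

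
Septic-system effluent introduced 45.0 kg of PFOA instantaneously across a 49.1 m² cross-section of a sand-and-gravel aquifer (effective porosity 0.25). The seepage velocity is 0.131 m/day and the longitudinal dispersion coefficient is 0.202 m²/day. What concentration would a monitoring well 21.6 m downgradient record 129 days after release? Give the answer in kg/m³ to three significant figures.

0.164 kg/m³

For an instantaneous plane source, C(x,t) = M/(n_e·A·√(4πDt)) · exp(−(x−vt)²/(4Dt)), with n_e·A the pore (flow) area.
Plume center vt = 0.131 × 129 = 16.899 m, so the well at 21.6 m is 4.701 m downgradient of the peak.
√(4πDt) = 18.10 m, giving peak height M/(n_e·A·√(4πDt)) = 45.0/(0.25 × 49.1 × 18.10) = 0.2025 kg/m³.
(x−vt)²/(4Dt) = (4.701)²/(4 × 0.202 × 129) = 0.2120; exp(−0.2120) = 0.8090.
C = 0.2025 × 0.8090 = 0.164 kg/m³.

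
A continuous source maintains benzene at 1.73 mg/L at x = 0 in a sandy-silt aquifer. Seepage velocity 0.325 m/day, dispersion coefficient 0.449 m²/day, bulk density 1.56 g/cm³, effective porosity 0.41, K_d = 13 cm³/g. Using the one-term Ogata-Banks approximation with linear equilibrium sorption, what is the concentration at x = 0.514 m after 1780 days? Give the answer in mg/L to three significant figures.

Retardation factor R = 1 + ρ_b·K_d/n = 1 + 1.56 × 13/0.41 = 50.46.
Sorption retards both mechanisms: v_R = v/R = 0.006441 m/day, D_R = D/R = 0.008898 m²/day.
v_R·t = 0.006441 × 1780 = 11.46498 m; 2√(D_R t) = 7.960 m; argument = (0.514 − 11.46498)/7.960 = -1.376.
C = C₀ × ½·erfc(-1.376) = 1.73 × 0.9742 = 1.69 mg/L.

1.69 mg/L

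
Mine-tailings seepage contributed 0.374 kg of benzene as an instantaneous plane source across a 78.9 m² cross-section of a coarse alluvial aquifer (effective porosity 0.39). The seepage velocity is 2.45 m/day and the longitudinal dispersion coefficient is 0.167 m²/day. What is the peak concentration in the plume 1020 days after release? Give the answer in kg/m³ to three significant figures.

0.000263 kg/m³

The peak of an instantaneous 1D plume sits at x = vt; there the Gaussian factor is 1 and C_max = M/(n_e·A·√(4πDt)), where n_e·A is the pore area the mass is dissolved in.
√(4πDt) = √(4π × 0.167 × 1020) = 46.27 m, so C_max = 0.374/(0.39 × 78.9 × 46.27) = 0.000263 kg/m³.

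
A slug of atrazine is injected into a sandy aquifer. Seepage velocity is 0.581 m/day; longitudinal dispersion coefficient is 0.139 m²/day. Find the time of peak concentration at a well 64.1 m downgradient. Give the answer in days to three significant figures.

110 days

For the 1D instantaneous-source solution, setting ∂C/∂t = 0 at fixed x gives v²t² + 2Dt − x² = 0, so t = (√(D² + v²x²) − D)/v².
√(D² + v²x²) = √(0.139² + 0.581² × 64.1²) = 37.24; v² = 0.337561.
t = (37.24 − 0.139)/0.337561 = 110 days (vs. the pure-advection estimate x/v = 110 d).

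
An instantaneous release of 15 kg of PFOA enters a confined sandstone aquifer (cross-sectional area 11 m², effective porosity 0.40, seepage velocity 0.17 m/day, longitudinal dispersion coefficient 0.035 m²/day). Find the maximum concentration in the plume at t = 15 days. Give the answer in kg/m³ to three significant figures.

The peak of an instantaneous 1D plume sits at x = vt; there the Gaussian factor is 1 and C_max = M/(n_e·A·√(4πDt)), where n_e·A is the pore area the mass is dissolved in.
√(4πDt) = √(4π × 0.035 × 15) = 2.569 m, so C_max = 15/(0.40 × 11 × 2.569) = 1.33 kg/m³.

1.33 kg/m³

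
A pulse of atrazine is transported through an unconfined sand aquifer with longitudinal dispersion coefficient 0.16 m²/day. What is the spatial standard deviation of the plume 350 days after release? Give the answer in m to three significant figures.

Dispersive spreading gives a Gaussian with σ² = 2Dt; advection only shifts the center.
σ = √(2 × 0.16 × 350) = 10.6 m.

10.6 m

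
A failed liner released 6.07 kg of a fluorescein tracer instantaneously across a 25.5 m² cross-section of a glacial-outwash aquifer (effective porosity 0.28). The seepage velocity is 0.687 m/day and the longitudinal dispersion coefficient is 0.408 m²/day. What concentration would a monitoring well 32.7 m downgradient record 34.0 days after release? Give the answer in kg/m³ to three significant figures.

0.0134 kg/m³

For an instantaneous plane source, C(x,t) = M/(n_e·A·√(4πDt)) · exp(−(x−vt)²/(4Dt)), with n_e·A the pore (flow) area.
Plume center vt = 0.687 × 34.0 = 23.358 m, so the well at 32.7 m is 9.342 m downgradient of the peak.
√(4πDt) = 13.20 m, giving peak height M/(n_e·A·√(4πDt)) = 6.07/(0.28 × 25.5 × 13.20) = 0.06440 kg/m³.
(x−vt)²/(4Dt) = (9.342)²/(4 × 0.408 × 34.0) = 1.573; exp(−1.573) = 0.2074.
C = 0.06440 × 0.2074 = 0.0134 kg/m³.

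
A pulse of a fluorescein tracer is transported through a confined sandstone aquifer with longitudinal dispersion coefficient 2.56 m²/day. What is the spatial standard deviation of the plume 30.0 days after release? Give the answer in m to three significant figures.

Dispersive spreading gives a Gaussian with σ² = 2Dt; advection only shifts the center.
σ = √(2 × 2.56 × 30.0) = 12.4 m.

12.4 m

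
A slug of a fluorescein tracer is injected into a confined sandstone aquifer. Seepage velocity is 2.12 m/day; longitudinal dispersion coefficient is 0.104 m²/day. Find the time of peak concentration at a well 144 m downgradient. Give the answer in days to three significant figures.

67.9 days

For the 1D instantaneous-source solution, setting ∂C/∂t = 0 at fixed x gives v²t² + 2Dt − x² = 0, so t = (√(D² + v²x²) − D)/v².
√(D² + v²x²) = √(0.104² + 2.12² × 144²) = 305.3; v² = 4.4944.
t = (305.3 − 0.104)/4.4944 = 67.9 days (vs. the pure-advection estimate x/v = 67.9 d).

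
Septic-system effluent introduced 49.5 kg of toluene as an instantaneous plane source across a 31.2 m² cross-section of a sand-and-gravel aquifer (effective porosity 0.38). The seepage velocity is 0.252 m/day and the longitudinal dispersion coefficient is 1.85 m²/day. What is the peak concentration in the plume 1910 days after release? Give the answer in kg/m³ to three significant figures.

The peak of an instantaneous 1D plume sits at x = vt; there the Gaussian factor is 1 and C_max = M/(n_e·A·√(4πDt)), where n_e·A is the pore area the mass is dissolved in.
√(4πDt) = √(4π × 1.85 × 1910) = 210.7 m, so C_max = 49.5/(0.38 × 31.2 × 210.7) = 0.0198 kg/m³.

0.0198 kg/m³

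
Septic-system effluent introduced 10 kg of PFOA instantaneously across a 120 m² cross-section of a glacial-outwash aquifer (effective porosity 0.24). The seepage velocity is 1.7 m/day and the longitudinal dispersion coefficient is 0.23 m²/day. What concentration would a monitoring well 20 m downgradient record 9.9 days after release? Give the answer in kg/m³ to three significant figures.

For an instantaneous plane source, C(x,t) = M/(n_e·A·√(4πDt)) · exp(−(x−vt)²/(4Dt)), with n_e·A the pore (flow) area.
Plume center vt = 1.7 × 9.9 = 16.83 m, so the well at 20 m is 3.17 m downgradient of the peak.
√(4πDt) = 5.349 m, giving peak height M/(n_e·A·√(4πDt)) = 10/(0.24 × 120 × 5.349) = 0.06491 kg/m³.
(x−vt)²/(4Dt) = (3.17)²/(4 × 0.23 × 9.9) = 1.103; exp(−1.103) = 0.3319.
C = 0.06491 × 0.3319 = 0.0215 kg/m³.

0.0215 kg/m³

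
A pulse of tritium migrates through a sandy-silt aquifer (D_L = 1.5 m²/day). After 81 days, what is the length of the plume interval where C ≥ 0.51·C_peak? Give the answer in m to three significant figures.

36.2 m

The plume is Gaussian with σ = √(2Dt) = √(2 × 1.5 × 81) = 15.59 m.
C/C_peak = exp(−Δx²/(2σ²)) = 0.51 ⇒ Δx = σ·√(−2 ln 0.51) = 15.59 × 1.160 = 18.08 m.
Width = 2Δx = 36.2 m.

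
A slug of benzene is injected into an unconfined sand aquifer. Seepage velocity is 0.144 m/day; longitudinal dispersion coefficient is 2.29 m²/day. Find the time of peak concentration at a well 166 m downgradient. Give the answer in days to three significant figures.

For the 1D instantaneous-source solution, setting ∂C/∂t = 0 at fixed x gives v²t² + 2Dt − x² = 0, so t = (√(D² + v²x²) − D)/v².
√(D² + v²x²) = √(2.29² + 0.144² × 166²) = 24.01; v² = 0.020736.
t = (24.01 − 2.29)/0.020736 = 1050 days (vs. the pure-advection estimate x/v = 1150 d).

1050 days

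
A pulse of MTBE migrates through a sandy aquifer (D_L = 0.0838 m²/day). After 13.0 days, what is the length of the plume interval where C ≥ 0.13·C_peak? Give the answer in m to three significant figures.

5.96 m

The plume is Gaussian with σ = √(2Dt) = √(2 × 0.0838 × 13.0) = 1.476 m.
C/C_peak = exp(−Δx²/(2σ²)) = 0.13 ⇒ Δx = σ·√(−2 ln 0.13) = 1.476 × 2.020 = 2.982 m.
Width = 2Δx = 5.96 m.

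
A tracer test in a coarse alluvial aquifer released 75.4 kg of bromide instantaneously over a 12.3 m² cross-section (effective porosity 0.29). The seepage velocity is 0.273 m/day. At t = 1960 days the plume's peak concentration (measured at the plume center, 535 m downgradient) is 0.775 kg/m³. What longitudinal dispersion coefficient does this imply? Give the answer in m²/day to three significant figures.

At the plume center C_max = M/(n_e·A·√(4πDt)), so D = M²/(4πt·(n_e·A·C_max)²).
n_e·A·C_max = 0.29 × 12.3 × 0.775 = 2.764 kg/m.
D = 75.4²/(4π × 1960 × 2.764²) = 0.0302 m²/day.

0.0302 m²/day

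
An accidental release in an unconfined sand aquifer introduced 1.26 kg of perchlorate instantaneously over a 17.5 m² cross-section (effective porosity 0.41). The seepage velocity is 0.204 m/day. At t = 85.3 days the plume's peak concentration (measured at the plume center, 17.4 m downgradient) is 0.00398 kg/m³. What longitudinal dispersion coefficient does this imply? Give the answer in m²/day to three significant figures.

1.82 m²/day

At the plume center C_max = M/(n_e·A·√(4πDt)), so D = M²/(4πt·(n_e·A·C_max)²).
n_e·A·C_max = 0.41 × 17.5 × 0.00398 = 0.02856 kg/m.
D = 1.26²/(4π × 85.3 × 0.02856²) = 1.82 m²/day.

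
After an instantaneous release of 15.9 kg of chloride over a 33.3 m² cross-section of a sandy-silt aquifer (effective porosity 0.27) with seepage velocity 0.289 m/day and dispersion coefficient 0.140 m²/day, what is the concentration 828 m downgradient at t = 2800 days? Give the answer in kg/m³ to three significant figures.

0.0201 kg/m³

For an instantaneous plane source, C(x,t) = M/(n_e·A·√(4πDt)) · exp(−(x−vt)²/(4Dt)), with n_e·A the pore (flow) area.
Plume center vt = 0.289 × 2800 = 809.2 m, so the well at 828 m is 18.8 m downgradient of the peak.
√(4πDt) = 70.19 m, giving peak height M/(n_e·A·√(4πDt)) = 15.9/(0.27 × 33.3 × 70.19) = 0.02519 kg/m³.
(x−vt)²/(4Dt) = (18.8)²/(4 × 0.140 × 2800) = 0.2254; exp(−0.2254) = 0.7982.
C = 0.02519 × 0.7982 = 0.0201 kg/m³.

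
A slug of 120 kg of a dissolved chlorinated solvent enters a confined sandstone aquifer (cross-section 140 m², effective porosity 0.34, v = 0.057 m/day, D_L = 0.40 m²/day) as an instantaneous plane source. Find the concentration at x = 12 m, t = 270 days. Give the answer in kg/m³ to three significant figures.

For an instantaneous plane source, C(x,t) = M/(n_e·A·√(4πDt)) · exp(−(x−vt)²/(4Dt)), with n_e·A the pore (flow) area.
Plume center vt = 0.057 × 270 = 15.39 m, so the well at 12 m is 3.39 m upgradient of the peak.
√(4πDt) = 36.84 m, giving peak height M/(n_e·A·√(4πDt)) = 120/(0.34 × 140 × 36.84) = 0.06843 kg/m³.
(x−vt)²/(4Dt) = (-3.39)²/(4 × 0.40 × 270) = 0.02660; exp(−0.02660) = 0.9738.
C = 0.06843 × 0.9738 = 0.0666 kg/m³.

0.0666 kg/m³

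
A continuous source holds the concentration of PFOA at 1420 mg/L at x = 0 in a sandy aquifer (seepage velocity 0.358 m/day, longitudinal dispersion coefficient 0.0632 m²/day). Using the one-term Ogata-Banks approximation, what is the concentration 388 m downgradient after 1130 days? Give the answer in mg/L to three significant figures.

1300 mg/L

For a continuous step input, C/C₀ ≈ ½·erfc((x−vt)/(2√(Dt))).
vt = 0.358 × 1130 = 404.54 m and 2√(Dt) = 2√(0.0632 × 1130) = 16.90 m.
Argument (x−vt)/(2√(Dt)) = (388 − 404.54)/16.90 = -0.9787; ½·erfc(-0.9787) = 0.9168.
C = 1420 × 0.9168 = 1300 mg/L.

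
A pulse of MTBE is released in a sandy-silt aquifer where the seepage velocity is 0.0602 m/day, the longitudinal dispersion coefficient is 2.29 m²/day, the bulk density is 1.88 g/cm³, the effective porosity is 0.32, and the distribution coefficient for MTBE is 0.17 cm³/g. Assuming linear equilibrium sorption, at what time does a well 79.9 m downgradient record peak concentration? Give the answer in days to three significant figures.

1680 days

Retardation factor R = 1 + ρ_b·K_d/n = 1 + 1.88 × 0.17/0.32 = 1.999.
Sorption retards both mechanisms: v_R = v/R = 0.03012 m/day, D_R = D/R = 1.146 m²/day.
Peak time from v_R²t² + 2D_R t − x² = 0: t = (√(D_R² + v_R²x²) − D_R)/v_R².
√(D_R² + v_R²x²) = √(1.146² + 0.03012² × 79.9²) = 2.666; v_R² = 0.0009072.
t = (2.666 − 1.146)/0.0009072 = 1680 days.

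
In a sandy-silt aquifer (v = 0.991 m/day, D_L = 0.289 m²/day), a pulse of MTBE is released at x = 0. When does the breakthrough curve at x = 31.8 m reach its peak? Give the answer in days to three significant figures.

For the 1D instantaneous-source solution, setting ∂C/∂t = 0 at fixed x gives v²t² + 2Dt − x² = 0, so t = (√(D² + v²x²) − D)/v².
√(D² + v²x²) = √(0.289² + 0.991² × 31.8²) = 31.52; v² = 0.982081.
t = (31.52 − 0.289)/0.982081 = 31.8 days (vs. the pure-advection estimate x/v = 32.1 d).

31.8 days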